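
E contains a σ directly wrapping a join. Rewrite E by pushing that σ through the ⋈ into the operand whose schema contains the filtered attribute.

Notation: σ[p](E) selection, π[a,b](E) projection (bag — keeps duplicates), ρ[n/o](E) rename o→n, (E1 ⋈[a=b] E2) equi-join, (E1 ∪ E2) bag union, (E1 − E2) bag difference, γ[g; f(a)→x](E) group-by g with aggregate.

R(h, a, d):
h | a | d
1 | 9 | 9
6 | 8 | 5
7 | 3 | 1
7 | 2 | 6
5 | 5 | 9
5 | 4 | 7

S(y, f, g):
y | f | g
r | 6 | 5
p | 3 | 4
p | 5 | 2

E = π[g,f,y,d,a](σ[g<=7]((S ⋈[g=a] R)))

σ filters on g, owned by the left side.
E' = π[g,f,y,d,a]((σ[g<=7](S) ⋈[g=a] R))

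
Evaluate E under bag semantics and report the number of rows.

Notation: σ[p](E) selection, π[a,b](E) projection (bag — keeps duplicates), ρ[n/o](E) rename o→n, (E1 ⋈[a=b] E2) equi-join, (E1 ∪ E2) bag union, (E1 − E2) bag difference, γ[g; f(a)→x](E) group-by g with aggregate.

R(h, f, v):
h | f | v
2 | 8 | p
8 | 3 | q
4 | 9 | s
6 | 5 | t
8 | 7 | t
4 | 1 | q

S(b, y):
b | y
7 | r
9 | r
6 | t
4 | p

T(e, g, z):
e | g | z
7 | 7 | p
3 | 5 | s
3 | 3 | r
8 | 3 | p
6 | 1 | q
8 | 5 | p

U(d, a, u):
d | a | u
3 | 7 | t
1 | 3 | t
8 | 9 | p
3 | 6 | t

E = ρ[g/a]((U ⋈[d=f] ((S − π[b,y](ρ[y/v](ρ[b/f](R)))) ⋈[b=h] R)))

Stepwise |·|:
  U → 4
  S → 4
  R → 6
  ρ[b/f](R) → 6
  ρ[y/v](ρ[b/f](R)) → 6
  π[b,y](ρ[y/v](ρ[b/f](R))) → 6
  (S − π[b,y](ρ[y/v](ρ[b/f](R)))) → 4
  R → 6
  ((S − π[b,y](ρ[y/v](ρ[b/f](R)))) ⋈[b=h] R) → 3
  (U ⋈[d=f] ((S − π[b,y](ρ[y/v](ρ[b/f](R)))) ⋈[b=h] R)) → 1
  ρ[g/a]((U ⋈[d=f] ((S − π[b,y](ρ[y/v](ρ[b/f](R)))) ⋈[b=h] R))) → 1

|E| = 1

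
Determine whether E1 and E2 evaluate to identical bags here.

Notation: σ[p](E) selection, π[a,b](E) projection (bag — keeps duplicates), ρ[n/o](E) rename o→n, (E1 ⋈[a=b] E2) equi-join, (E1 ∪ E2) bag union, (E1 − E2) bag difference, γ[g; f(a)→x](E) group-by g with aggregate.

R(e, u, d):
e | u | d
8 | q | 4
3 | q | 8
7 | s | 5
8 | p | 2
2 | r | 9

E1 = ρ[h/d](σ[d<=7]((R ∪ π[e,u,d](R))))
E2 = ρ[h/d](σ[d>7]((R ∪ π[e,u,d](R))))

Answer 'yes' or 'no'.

E1 row counts bottom-up:
  R → 5
  R → 5
  π[e,u,d](R) → 5
  (R ∪ π[e,u,d](R)) → 10
  σ[d<=7]((R ∪ π[e,u,d](R))) → 6
  ρ[h/d](σ[d<=7]((R ∪ π[e,u,d](R)))) → 6
E2 row counts bottom-up:
  R → 5
  R → 5
  π[e,u,d](R) → 5
  (R ∪ π[e,u,d](R)) → 10
  σ[d>7]((R ∪ π[e,u,d](R))) → 4
  ρ[h/d](σ[d>7]((R ∪ π[e,u,d](R)))) → 4

E1 result:
e | u | h
7 | s | 5
7 | s | 5
8 | p | 2
8 | p | 2
8 | q | 4
8 | q | 4
E2 result:
e | u | h
2 | r | 9
2 | r | 9
3 | q | 8
3 | q | 8
Witness: (7, 's', 5) appears 2× in E1 but 0× in E2.

no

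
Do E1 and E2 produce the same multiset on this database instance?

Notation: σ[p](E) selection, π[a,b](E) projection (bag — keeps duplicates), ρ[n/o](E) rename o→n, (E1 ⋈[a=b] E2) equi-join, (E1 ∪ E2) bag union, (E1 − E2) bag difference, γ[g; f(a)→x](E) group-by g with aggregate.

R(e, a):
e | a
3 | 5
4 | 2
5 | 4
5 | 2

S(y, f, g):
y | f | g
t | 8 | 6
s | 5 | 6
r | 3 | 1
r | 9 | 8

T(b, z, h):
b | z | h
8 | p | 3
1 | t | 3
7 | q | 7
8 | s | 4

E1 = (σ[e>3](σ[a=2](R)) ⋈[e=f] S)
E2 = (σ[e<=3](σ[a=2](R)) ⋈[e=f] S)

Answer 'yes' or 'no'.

E1 subexpression sizes:
  R → 4
  σ[a=2](R) → 2
  σ[e>3](σ[a=2](R)) → 2
  S → 4
  (σ[e>3](σ[a=2](R)) ⋈[e=f] S) → 1
E2 subexpression sizes:
  R → 4
  σ[a=2](R) → 2
  σ[e<=3](σ[a=2](R)) → 0
  S → 4
  (σ[e<=3](σ[a=2](R)) ⋈[e=f] S) → 0

E1 result:
e | a | y | f | g
5 | 2 | s | 5 | 6
E2 result:
e | a | y | f | g
(0 rows)
Witness: (5, 2, 's', 5, 6) appears 1× in E1 but 0× in E2.

no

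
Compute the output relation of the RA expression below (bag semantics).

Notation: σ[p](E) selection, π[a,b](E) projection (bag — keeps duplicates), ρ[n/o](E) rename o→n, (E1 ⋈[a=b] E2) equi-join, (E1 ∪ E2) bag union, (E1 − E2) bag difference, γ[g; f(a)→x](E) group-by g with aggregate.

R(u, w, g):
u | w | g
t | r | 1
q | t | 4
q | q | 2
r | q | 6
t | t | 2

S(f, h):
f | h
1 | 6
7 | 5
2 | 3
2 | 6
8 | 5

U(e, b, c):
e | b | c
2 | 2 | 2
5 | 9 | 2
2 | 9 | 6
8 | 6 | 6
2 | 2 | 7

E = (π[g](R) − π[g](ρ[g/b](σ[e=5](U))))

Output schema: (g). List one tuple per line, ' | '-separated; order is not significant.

Row counts bottom-up:
  R → 5
  π[g](R) → 5
  U → 5
  σ[e=5](U) → 1
  ρ[g/b](σ[e=5](U)) → 1
  π[g](ρ[g/b](σ[e=5](U))) → 1
  (π[g](R) − π[g](ρ[g/b](σ[e=5](U)))) → 5

== RESULT ==
g
1
2
2
4
6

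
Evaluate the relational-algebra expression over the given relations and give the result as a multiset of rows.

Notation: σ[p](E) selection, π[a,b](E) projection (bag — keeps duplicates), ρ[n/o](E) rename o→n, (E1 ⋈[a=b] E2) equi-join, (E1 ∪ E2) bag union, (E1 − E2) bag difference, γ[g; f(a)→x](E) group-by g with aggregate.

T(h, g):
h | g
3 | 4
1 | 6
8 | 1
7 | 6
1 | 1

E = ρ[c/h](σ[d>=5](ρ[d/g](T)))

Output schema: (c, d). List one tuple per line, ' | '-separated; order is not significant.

Stepwise |·|:
  T → 5
  ρ[d/g](T) → 5
  σ[d>=5](ρ[d/g](T)) → 2
  ρ[c/h](σ[d>=5](ρ[d/g](T))) → 2

== RESULT ==
c | d
1 | 6
7 | 6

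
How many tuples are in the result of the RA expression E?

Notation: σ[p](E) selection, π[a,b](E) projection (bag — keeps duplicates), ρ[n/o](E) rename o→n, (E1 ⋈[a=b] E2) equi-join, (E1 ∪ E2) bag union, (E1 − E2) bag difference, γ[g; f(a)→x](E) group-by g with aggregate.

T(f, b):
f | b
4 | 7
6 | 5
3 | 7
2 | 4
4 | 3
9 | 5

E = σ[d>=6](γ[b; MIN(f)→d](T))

Row counts bottom-up:
  T → 6
  γ[b; MIN(f)→d](T) → 4
  σ[d>=6](γ[b; MIN(f)→d](T)) → 1

|E| = 1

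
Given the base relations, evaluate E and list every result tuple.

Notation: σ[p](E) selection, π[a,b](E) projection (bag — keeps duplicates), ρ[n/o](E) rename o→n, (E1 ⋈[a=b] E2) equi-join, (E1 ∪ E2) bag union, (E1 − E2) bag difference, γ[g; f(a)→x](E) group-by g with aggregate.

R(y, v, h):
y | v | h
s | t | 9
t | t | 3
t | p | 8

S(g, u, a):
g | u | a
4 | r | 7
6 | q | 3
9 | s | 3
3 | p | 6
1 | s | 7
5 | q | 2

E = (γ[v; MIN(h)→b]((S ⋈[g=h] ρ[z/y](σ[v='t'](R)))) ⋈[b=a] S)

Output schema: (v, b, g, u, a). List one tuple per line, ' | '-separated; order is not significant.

Per-node cardinality:
  S → 6
  R → 3
  σ[v='t'](R) → 2
  ρ[z/y](σ[v='t'](R)) → 2
  (S ⋈[g=h] ρ[z/y](σ[v='t'](R))) → 2
  γ[v; MIN(h)→b]((S ⋈[g=h] ρ[z/y](σ[v='t'](R)))) → 1
  S → 6
  (γ[v; MIN(h)→b]((S ⋈[g=h] ρ[z/y](σ[v='t'](R)))) ⋈[b=a] S) → 2

== RESULT ==
v | b | g | u | a
t | 3 | 6 | q | 3
t | 3 | 9 | s | 3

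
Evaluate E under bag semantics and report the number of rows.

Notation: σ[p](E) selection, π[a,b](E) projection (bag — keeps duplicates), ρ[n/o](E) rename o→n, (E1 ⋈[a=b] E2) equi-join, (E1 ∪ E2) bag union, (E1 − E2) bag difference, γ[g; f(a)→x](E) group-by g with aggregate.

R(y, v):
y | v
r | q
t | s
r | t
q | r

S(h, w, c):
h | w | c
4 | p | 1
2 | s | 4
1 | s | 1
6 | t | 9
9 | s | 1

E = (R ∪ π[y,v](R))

Per-node cardinality:
  R → 4
  R → 4
  π[y,v](R) → 4
  (R ∪ π[y,v](R)) → 8

|E| = 8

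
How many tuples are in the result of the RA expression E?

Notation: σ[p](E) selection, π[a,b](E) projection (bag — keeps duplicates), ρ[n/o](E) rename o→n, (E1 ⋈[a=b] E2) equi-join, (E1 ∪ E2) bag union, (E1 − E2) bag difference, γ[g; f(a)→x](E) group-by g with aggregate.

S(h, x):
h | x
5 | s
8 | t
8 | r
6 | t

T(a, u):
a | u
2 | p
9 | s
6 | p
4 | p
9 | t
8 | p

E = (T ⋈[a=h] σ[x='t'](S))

Subexpression sizes:
  T → 6
  S → 4
  σ[x='t'](S) → 2
  (T ⋈[a=h] σ[x='t'](S)) → 2

|E| = 2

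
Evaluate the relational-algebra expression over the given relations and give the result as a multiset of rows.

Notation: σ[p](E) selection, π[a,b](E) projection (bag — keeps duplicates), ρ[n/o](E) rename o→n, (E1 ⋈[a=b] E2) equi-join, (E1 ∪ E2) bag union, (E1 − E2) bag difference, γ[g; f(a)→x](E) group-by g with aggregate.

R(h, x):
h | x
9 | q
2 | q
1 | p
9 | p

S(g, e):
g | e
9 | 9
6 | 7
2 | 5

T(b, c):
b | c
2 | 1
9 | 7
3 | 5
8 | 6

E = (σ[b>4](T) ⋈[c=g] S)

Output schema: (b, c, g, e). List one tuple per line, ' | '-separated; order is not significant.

Per-node cardinality:
  T → 4
  σ[b>4](T) → 2
  S → 3
  (σ[b>4](T) ⋈[c=g] S) → 1

== RESULT ==
b | c | g | e
8 | 6 | 6 | 7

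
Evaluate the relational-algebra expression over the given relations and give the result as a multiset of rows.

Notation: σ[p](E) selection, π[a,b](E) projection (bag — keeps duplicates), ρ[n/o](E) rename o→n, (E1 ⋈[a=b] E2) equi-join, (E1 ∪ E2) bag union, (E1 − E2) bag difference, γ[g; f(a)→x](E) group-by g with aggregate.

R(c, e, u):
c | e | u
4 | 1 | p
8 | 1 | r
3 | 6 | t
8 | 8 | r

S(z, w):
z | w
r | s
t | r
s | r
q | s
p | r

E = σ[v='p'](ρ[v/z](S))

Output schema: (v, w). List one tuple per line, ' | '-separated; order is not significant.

Stepwise |·|:
  S → 5
  ρ[v/z](S) → 5
  σ[v='p'](ρ[v/z](S)) → 1

== RESULT ==
v | w
p | r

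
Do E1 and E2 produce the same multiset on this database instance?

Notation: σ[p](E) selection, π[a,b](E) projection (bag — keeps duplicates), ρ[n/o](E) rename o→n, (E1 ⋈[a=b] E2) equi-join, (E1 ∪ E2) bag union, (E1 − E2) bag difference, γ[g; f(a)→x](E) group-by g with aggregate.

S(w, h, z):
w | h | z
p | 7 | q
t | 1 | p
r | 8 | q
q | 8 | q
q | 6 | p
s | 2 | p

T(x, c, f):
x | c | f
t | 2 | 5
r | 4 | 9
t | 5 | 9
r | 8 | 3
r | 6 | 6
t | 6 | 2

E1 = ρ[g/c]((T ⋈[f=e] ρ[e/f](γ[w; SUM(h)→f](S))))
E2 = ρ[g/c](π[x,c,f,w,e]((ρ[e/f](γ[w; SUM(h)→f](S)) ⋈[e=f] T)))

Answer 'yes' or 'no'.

E1 per-node cardinality:
  T → 6
  S → 6
  γ[w; SUM(h)→f](S) → 5
  ρ[e/f](γ[w; SUM(h)→f](S)) → 5
  (T ⋈[f=e] ρ[e/f](γ[w; SUM(h)→f](S))) → 1
  ρ[g/c]((T ⋈[f=e] ρ[e/f](γ[w; SUM(h)→f](S)))) → 1
E2 per-node cardinality:
  S → 6
  γ[w; SUM(h)→f](S) → 5
  ρ[e/f](γ[w; SUM(h)→f](S)) → 5
  T → 6
  (ρ[e/f](γ[w; SUM(h)→f](S)) ⋈[e=f] T) → 1
  π[x,c,f,w,e]((ρ[e/f](γ[w; SUM(h)→f](S)) ⋈[e=f] T)) → 1
  ρ[g/c](π[x,c,f,w,e]((ρ[e/f](γ[w; SUM(h)→f](S)) ⋈[e=f] T))) → 1

E1 and E2 produce the same multiset:
x | g | f | w | e
t | 6 | 2 | s | 2

yes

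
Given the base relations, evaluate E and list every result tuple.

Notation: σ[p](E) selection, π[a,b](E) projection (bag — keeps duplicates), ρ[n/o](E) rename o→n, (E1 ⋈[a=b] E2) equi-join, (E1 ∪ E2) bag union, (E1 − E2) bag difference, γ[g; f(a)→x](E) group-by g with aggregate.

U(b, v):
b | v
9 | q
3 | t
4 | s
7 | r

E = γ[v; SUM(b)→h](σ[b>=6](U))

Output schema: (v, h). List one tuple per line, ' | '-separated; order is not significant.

Stepwise |·|:
  U → 4
  σ[b>=6](U) → 2
  γ[v; SUM(b)→h](σ[b>=6](U)) → 2

== RESULT ==
v | h
q | 9
r | 7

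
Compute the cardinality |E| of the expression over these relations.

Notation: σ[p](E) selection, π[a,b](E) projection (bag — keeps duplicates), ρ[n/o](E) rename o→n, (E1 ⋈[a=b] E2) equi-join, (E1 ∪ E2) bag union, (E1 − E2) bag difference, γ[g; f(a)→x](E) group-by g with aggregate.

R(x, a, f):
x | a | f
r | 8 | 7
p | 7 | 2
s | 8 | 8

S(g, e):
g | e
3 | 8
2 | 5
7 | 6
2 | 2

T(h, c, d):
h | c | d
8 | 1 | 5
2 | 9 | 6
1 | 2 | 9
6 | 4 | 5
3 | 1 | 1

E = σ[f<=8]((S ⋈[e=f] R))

Per-node cardinality:
  S → 4
  R → 3
  (S ⋈[e=f] R) → 2
  σ[f<=8]((S ⋈[e=f] R)) → 2

|E| = 2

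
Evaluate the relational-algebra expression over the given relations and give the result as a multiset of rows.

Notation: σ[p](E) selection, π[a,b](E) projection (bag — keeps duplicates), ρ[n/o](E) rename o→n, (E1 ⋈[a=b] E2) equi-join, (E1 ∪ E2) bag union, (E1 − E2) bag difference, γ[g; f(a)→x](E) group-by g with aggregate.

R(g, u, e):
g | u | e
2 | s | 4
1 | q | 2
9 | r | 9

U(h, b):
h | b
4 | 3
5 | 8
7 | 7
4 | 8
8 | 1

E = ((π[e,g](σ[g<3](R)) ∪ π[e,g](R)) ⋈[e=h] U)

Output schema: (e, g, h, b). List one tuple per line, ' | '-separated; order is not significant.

Per-node cardinality:
  R → 3
  σ[g<3](R) → 2
  π[e,g](σ[g<3](R)) → 2
  R → 3
  π[e,g](R) → 3
  (π[e,g](σ[g<3](R)) ∪ π[e,g](R)) → 5
  U → 5
  ((π[e,g](σ[g<3](R)) ∪ π[e,g](R)) ⋈[e=h] U) → 4

== RESULT ==
e | g | h | b
4 | 2 | 4 | 3
4 | 2 | 4 | 3
4 | 2 | 4 | 8
4 | 2 | 4 | 8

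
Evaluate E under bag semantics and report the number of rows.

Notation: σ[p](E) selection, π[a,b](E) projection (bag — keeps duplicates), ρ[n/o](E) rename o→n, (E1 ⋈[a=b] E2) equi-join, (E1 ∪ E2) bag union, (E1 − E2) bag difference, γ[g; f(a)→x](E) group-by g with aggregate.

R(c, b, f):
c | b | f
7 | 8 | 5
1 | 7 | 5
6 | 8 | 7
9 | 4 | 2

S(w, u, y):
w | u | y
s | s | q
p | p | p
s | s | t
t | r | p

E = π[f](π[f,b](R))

Row counts bottom-up:
  R → 4
  π[f,b](R) → 4
  π[f](π[f,b](R)) → 4

|E| = 4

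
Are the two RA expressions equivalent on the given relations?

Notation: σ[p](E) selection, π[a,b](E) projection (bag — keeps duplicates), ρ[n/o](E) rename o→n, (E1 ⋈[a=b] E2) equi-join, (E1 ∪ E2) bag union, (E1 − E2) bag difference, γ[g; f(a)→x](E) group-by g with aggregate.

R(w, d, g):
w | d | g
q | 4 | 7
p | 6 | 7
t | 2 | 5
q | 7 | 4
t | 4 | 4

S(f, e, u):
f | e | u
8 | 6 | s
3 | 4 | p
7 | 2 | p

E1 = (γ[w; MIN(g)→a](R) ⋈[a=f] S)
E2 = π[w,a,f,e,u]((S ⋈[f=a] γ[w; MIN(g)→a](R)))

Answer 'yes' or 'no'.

E1 subexpression sizes:
  R → 5
  γ[w; MIN(g)→a](R) → 3
  S → 3
  (γ[w; MIN(g)→a](R) ⋈[a=f] S) → 1
E2 subexpression sizes:
  S → 3
  R → 5
  γ[w; MIN(g)→a](R) → 3
  (S ⋈[f=a] γ[w; MIN(g)→a](R)) → 1
  π[w,a,f,e,u]((S ⋈[f=a] γ[w; MIN(g)→a](R))) → 1

E1 and E2 produce the same multiset:
w | a | f | e | u
p | 7 | 7 | 2 | p

yes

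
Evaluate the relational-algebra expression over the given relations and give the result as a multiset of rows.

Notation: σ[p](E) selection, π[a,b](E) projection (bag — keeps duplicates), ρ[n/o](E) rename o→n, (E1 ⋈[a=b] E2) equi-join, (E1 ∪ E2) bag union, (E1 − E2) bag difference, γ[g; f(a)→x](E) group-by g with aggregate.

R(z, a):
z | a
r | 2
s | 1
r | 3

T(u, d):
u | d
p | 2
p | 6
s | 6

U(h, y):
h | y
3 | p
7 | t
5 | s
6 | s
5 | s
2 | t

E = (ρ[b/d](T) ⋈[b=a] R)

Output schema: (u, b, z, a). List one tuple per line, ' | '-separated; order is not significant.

Subexpression sizes:
  T → 3
  ρ[b/d](T) → 3
  R → 3
  (ρ[b/d](T) ⋈[b=a] R) → 1

== RESULT ==
u | b | z | a
p | 2 | r | 2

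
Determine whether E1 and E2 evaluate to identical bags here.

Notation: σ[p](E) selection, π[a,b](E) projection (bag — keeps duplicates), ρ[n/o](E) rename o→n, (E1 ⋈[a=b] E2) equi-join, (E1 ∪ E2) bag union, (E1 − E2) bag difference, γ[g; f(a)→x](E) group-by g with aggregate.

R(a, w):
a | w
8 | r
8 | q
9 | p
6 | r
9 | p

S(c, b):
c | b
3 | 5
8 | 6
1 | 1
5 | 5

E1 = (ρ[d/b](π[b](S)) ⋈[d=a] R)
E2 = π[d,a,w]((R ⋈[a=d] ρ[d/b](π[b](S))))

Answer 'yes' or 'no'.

E1 subexpression sizes:
  S → 4
  π[b](S) → 4
  ρ[d/b](π[b](S)) → 4
  R → 5
  (ρ[d/b](π[b](S)) ⋈[d=a] R) → 1
E2 subexpression sizes:
  R → 5
  S → 4
  π[b](S) → 4
  ρ[d/b](π[b](S)) → 4
  (R ⋈[a=d] ρ[d/b](π[b](S))) → 1
  π[d,a,w]((R ⋈[a=d] ρ[d/b](π[b](S)))) → 1

E1 and E2 produce the same multiset:
d | a | w
6 | 6 | r

yes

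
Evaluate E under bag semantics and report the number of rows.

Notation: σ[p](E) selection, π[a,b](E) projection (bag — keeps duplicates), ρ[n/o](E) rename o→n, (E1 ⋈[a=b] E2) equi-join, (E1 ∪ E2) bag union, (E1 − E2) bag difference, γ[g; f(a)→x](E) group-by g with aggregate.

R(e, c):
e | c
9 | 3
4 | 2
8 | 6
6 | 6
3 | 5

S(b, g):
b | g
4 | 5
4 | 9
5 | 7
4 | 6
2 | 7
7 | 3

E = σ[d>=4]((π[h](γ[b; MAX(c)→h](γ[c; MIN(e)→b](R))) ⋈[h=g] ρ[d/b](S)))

Per-node cardinality:
  R → 5
  γ[c; MIN(e)→b](R) → 4
  γ[b; MAX(c)→h](γ[c; MIN(e)→b](R)) → 4
  π[h](γ[b; MAX(c)→h](γ[c; MIN(e)→b](R))) → 4
  S → 6
  ρ[d/b](S) → 6
  (π[h](γ[b; MAX(c)→h](γ[c; MIN(e)→b](R))) ⋈[h=g] ρ[d/b](S)) → 3
  σ[d>=4]((π[h](γ[b; MAX(c)→h](γ[c; MIN(e)→b](R))) ⋈[h=g] ρ[d/b](S))) → 3

|E| = 3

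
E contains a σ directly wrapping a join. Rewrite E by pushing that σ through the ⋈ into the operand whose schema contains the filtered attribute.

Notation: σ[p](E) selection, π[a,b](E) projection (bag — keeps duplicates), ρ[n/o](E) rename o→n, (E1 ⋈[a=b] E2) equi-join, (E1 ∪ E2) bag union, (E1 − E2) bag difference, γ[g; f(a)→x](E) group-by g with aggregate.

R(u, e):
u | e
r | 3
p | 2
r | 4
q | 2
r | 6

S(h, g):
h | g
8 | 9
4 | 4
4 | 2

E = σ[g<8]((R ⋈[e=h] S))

σ filters on g, owned by the right side.
E' = (R ⋈[e=h] σ[g<8](S))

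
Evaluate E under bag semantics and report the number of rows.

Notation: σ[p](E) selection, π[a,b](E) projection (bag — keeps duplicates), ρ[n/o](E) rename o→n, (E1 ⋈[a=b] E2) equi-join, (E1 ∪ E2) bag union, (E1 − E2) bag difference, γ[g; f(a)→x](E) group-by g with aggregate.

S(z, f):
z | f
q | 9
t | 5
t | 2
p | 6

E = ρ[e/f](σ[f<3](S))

Per-node cardinality:
  S → 4
  σ[f<3](S) → 1
  ρ[e/f](σ[f<3](S)) → 1

|E| = 1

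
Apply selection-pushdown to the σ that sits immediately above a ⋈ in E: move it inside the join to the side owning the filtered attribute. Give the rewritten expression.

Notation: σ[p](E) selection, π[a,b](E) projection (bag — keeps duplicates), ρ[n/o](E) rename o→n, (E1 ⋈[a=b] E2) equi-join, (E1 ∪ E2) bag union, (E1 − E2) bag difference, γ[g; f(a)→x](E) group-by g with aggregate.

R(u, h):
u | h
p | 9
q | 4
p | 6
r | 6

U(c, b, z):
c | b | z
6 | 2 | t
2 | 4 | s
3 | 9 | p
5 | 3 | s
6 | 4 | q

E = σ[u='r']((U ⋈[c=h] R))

σ filters on u, owned by the right side.
E' = (U ⋈[c=h] σ[u='r'](R))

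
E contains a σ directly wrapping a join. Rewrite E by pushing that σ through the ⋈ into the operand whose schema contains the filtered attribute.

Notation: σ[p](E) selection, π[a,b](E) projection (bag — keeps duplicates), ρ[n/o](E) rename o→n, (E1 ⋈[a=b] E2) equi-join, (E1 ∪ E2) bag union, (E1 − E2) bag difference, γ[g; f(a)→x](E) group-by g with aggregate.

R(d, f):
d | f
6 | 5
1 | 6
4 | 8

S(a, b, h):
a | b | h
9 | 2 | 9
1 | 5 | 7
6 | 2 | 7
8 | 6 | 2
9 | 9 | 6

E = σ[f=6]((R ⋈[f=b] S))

σ filters on f, owned by the left side.
E' = (σ[f=6](R) ⋈[f=b] S)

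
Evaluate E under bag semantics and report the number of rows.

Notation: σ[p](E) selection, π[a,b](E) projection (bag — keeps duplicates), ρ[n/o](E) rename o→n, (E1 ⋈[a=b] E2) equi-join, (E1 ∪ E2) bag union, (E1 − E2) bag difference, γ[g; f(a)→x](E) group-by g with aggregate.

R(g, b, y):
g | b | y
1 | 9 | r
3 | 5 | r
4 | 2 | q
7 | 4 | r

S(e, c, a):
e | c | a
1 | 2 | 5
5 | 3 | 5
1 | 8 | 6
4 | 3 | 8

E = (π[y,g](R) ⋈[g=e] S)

Per-node cardinality:
  R → 4
  π[y,g](R) → 4
  S → 4
  (π[y,g](R) ⋈[g=e] S) → 3

|E| = 3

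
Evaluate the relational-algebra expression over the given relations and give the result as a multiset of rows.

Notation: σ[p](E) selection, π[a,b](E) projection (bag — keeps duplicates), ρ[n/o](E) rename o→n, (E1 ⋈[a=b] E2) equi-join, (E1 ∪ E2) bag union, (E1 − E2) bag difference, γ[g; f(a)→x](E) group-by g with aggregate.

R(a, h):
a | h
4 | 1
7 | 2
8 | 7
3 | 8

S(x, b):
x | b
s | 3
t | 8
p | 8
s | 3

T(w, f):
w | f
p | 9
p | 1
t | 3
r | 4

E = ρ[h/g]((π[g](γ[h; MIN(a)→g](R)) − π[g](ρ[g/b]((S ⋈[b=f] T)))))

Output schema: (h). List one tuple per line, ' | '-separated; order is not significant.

Per-node cardinality:
  R → 4
  γ[h; MIN(a)→g](R) → 4
  π[g](γ[h; MIN(a)→g](R)) → 4
  S → 4
  T → 4
  (S ⋈[b=f] T) → 2
  ρ[g/b]((S ⋈[b=f] T)) → 2
  π[g](ρ[g/b]((S ⋈[b=f] T))) → 2
  (π[g](γ[h; MIN(a)→g](R)) − π[g](ρ[g/b]((S ⋈[b=f] T)))) → 3
  ρ[h/g]((π[g](γ[h; MIN(a)→g](R)) − π[g](ρ[g/b]((S ⋈[b=f] T))))) → 3

== RESULT ==
h
4
7
8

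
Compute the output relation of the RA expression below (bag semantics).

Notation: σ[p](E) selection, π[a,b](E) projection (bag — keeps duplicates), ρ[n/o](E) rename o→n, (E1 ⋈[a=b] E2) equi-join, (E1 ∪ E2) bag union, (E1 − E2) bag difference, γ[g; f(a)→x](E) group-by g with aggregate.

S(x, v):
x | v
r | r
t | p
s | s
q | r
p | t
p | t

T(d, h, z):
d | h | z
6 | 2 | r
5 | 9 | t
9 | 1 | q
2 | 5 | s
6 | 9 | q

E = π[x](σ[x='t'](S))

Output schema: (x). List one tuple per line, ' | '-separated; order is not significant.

Row counts bottom-up:
  S → 6
  σ[x='t'](S) → 1
  π[x](σ[x='t'](S)) → 1

== RESULT ==
x
t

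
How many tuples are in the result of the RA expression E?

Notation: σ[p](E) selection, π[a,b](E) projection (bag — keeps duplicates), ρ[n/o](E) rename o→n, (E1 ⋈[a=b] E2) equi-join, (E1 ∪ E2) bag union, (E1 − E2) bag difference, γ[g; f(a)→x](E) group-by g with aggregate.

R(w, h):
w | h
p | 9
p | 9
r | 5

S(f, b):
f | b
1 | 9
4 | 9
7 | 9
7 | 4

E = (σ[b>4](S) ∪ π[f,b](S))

Per-node cardinality:
  S → 4
  σ[b>4](S) → 3
  S → 4
  π[f,b](S) → 4
  (σ[b>4](S) ∪ π[f,b](S)) → 7

|E| = 7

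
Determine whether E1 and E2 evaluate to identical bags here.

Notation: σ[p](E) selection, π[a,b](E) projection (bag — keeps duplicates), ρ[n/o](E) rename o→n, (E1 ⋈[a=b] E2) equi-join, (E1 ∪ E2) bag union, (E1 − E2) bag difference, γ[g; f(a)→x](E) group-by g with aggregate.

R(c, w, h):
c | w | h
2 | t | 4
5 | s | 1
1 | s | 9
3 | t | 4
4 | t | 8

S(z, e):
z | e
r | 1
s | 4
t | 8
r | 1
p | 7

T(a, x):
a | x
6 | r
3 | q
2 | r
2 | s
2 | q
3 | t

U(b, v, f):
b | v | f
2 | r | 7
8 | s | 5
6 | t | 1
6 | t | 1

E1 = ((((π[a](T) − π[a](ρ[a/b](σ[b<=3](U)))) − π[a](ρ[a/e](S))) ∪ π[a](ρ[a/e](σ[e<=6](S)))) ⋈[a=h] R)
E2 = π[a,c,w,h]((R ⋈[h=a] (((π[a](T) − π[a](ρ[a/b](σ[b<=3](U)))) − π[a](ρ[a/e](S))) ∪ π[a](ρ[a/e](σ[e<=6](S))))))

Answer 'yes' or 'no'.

E1 per-node cardinality:
  T → 6
  π[a](T) → 6
  U → 4
  σ[b<=3](U) → 1
  ρ[a/b](σ[b<=3](U)) → 1
  π[a](ρ[a/b](σ[b<=3](U))) → 1
  (π[a](T) − π[a](ρ[a/b](σ[b<=3](U)))) → 5
  S → 5
  ρ[a/e](S) → 5
  π[a](ρ[a/e](S)) → 5
  ((π[a](T) − π[a](ρ[a/b](σ[b<=3](U)))) − π[a](ρ[a/e](S))) → 5
  S → 5
  σ[e<=6](S) → 3
  ρ[a/e](σ[e<=6](S)) → 3
  π[a](ρ[a/e](σ[e<=6](S))) → 3
  (((π[a](T) − π[a](ρ[a/b](σ[b<=3](U)))) − π[a](ρ[a/e](S))) ∪ π[a](ρ[a/e](σ[e<=6](S)))) → 8
  R → 5
  ((((π[a](T) − π[a](ρ[a/b](σ[b<=3](U)))) − π[a](ρ[a/e](S))) ∪ π[a](ρ[a/e](σ[e<=6](S)))) ⋈[a=h] R) → 4
E2 per-node cardinality:
  R → 5
  T → 6
  π[a](T) → 6
  U → 4
  σ[b<=3](U) → 1
  ρ[a/b](σ[b<=3](U)) → 1
  π[a](ρ[a/b](σ[b<=3](U))) → 1
  (π[a](T) − π[a](ρ[a/b](σ[b<=3](U)))) → 5
  S → 5
  ρ[a/e](S) → 5
  π[a](ρ[a/e](S)) → 5
  ((π[a](T) − π[a](ρ[a/b](σ[b<=3](U)))) − π[a](ρ[a/e](S))) → 5
  S → 5
  σ[e<=6](S) → 3
  ρ[a/e](σ[e<=6](S)) → 3
  π[a](ρ[a/e](σ[e<=6](S))) → 3
  (((π[a](T) − π[a](ρ[a/b](σ[b<=3](U)))) − π[a](ρ[a/e](S))) ∪ π[a](ρ[a/e](σ[e<=6](S)))) → 8
  (R ⋈[h=a] (((π[a](T) − π[a](ρ[a/b](σ[b<=3](U)))) − π[a](ρ[a/e](S))) ∪ π[a](ρ[a/e](σ[e<=6](S))))) → 4
  π[a,c,w,h]((R ⋈[h=a] (((π[a](T) − π[a](ρ[a/b](σ[b<=3](U)))) − π[a](ρ[a/e](S))) ∪ π[a](ρ[a/e](σ[e<=6](S)))))) → 4

E1 and E2 produce the same multiset:
a | c | w | h
1 | 5 | s | 1
1 | 5 | s | 1
4 | 2 | t | 4
4 | 3 | t | 4

yes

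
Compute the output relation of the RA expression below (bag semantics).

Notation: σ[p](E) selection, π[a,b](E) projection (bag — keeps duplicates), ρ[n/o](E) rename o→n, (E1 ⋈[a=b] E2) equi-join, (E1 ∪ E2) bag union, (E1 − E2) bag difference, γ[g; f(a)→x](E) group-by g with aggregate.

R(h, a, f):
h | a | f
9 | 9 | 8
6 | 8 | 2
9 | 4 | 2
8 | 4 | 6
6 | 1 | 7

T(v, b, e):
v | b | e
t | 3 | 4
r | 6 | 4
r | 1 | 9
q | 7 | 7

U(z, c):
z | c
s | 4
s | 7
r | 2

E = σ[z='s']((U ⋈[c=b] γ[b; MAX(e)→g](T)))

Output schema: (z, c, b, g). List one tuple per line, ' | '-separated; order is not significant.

Stepwise |·|:
  U → 3
  T → 4
  γ[b; MAX(e)→g](T) → 4
  (U ⋈[c=b] γ[b; MAX(e)→g](T)) → 1
  σ[z='s']((U ⋈[c=b] γ[b; MAX(e)→g](T))) → 1

== RESULT ==
z | c | b | g
s | 7 | 7 | 7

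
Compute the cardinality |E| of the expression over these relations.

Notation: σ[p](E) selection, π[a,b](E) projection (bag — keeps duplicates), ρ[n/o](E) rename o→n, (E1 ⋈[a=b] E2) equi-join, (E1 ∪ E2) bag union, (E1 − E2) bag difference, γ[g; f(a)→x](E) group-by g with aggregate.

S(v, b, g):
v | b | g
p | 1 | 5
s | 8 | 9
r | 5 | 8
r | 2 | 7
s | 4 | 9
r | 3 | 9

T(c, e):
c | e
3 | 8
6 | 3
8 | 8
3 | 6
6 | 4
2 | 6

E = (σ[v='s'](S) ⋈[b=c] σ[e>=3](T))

Per-node cardinality:
  S → 6
  σ[v='s'](S) → 2
  T → 6
  σ[e>=3](T) → 6
  (σ[v='s'](S) ⋈[b=c] σ[e>=3](T)) → 1

|E| = 1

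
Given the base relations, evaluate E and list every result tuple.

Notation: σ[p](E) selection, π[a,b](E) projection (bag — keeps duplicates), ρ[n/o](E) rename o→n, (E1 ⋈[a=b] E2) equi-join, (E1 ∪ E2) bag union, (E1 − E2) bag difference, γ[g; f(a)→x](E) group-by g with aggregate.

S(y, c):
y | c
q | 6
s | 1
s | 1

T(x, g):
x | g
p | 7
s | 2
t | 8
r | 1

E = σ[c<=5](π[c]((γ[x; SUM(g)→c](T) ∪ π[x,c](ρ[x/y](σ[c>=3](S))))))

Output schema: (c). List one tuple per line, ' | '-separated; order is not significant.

Stepwise |·|:
  T → 4
  γ[x; SUM(g)→c](T) → 4
  S → 3
  σ[c>=3](S) → 1
  ρ[x/y](σ[c>=3](S)) → 1
  π[x,c](ρ[x/y](σ[c>=3](S))) → 1
  (γ[x; SUM(g)→c](T) ∪ π[x,c](ρ[x/y](σ[c>=3](S)))) → 5
  π[c]((γ[x; SUM(g)→c](T) ∪ π[x,c](ρ[x/y](σ[c>=3](S))))) → 5
  σ[c<=5](π[c]((γ[x; SUM(g)→c](T) ∪ π[x,c](ρ[x/y](σ[c>=3](S)))))) → 2

== RESULT ==
c
1
2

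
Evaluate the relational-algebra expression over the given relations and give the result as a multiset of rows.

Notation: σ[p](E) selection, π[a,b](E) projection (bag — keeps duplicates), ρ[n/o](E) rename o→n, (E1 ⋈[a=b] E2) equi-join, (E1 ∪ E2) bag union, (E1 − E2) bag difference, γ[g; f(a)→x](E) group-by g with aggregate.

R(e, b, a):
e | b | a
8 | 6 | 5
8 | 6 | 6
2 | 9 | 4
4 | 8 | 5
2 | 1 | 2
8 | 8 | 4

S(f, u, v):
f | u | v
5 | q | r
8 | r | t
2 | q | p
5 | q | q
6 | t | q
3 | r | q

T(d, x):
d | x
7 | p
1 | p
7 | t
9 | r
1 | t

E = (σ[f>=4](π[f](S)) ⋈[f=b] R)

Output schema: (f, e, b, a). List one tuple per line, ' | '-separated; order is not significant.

Stepwise |·|:
  S → 6
  π[f](S) → 6
  σ[f>=4](π[f](S)) → 4
  R → 6
  (σ[f>=4](π[f](S)) ⋈[f=b] R) → 4

== RESULT ==
f | e | b | a
6 | 8 | 6 | 5
6 | 8 | 6 | 6
8 | 4 | 8 | 5
8 | 8 | 8 | 4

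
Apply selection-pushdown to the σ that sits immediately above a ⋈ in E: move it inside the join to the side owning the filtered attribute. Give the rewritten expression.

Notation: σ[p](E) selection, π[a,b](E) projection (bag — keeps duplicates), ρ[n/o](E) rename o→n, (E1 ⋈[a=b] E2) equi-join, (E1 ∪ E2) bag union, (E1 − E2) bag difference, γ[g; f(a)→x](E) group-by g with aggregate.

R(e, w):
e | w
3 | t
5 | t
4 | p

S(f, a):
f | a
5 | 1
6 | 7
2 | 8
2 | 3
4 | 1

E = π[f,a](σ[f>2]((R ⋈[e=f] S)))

σ filters on f, owned by the right side.
E' = π[f,a]((R ⋈[e=f] σ[f>2](S)))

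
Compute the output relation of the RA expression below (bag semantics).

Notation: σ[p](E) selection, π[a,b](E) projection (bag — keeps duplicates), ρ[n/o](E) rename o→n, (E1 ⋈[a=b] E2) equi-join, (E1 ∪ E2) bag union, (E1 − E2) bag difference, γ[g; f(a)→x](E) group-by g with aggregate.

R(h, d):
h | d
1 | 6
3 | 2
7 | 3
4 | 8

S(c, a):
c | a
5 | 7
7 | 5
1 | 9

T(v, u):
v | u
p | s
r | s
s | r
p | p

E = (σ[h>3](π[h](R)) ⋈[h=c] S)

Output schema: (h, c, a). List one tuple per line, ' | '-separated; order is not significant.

Stepwise |·|:
  R → 4
  π[h](R) → 4
  σ[h>3](π[h](R)) → 2
  S → 3
  (σ[h>3](π[h](R)) ⋈[h=c] S) → 1

== RESULT ==
h | c | a
7 | 7 | 5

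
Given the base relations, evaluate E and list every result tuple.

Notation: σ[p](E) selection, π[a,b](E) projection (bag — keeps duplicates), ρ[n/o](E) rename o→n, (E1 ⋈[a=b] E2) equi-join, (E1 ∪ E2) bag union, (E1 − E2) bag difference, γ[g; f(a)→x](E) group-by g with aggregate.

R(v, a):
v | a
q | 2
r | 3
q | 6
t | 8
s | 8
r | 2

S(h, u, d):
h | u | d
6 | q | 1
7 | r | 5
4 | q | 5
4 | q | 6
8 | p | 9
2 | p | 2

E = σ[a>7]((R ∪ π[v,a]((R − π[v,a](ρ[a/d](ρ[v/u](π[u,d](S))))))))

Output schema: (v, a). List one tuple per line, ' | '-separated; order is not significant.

Per-node cardinality:
  R → 6
  R → 6
  S → 6
  π[u,d](S) → 6
  ρ[v/u](π[u,d](S)) → 6
  ρ[a/d](ρ[v/u](π[u,d](S))) → 6
  π[v,a](ρ[a/d](ρ[v/u](π[u,d](S)))) → 6
  (R − π[v,a](ρ[a/d](ρ[v/u](π[u,d](S))))) → 5
  π[v,a]((R − π[v,a](ρ[a/d](ρ[v/u](π[u,d](S)))))) → 5
  (R ∪ π[v,a]((R − π[v,a](ρ[a/d](ρ[v/u](π[u,d](S))))))) → 11
  σ[a>7]((R ∪ π[v,a]((R − π[v,a](ρ[a/d](ρ[v/u](π[u,d](S)))))))) → 4

== RESULT ==
v | a
s | 8
s | 8
t | 8
t | 8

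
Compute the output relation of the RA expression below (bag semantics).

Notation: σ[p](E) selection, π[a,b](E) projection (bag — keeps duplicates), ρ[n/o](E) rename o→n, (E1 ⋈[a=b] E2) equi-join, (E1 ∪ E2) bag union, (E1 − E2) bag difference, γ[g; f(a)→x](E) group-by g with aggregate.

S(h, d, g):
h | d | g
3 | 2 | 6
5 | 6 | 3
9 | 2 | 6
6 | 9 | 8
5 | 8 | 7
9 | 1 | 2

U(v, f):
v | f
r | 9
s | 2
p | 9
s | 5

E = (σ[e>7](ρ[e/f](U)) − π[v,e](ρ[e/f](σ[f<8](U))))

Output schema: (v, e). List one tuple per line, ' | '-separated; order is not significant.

Subexpression sizes:
  U → 4
  ρ[e/f](U) → 4
  σ[e>7](ρ[e/f](U)) → 2
  U → 4
  σ[f<8](U) → 2
  ρ[e/f](σ[f<8](U)) → 2
  π[v,e](ρ[e/f](σ[f<8](U))) → 2
  (σ[e>7](ρ[e/f](U)) − π[v,e](ρ[e/f](σ[f<8](U)))) → 2

== RESULT ==
v | e
p | 9
r | 9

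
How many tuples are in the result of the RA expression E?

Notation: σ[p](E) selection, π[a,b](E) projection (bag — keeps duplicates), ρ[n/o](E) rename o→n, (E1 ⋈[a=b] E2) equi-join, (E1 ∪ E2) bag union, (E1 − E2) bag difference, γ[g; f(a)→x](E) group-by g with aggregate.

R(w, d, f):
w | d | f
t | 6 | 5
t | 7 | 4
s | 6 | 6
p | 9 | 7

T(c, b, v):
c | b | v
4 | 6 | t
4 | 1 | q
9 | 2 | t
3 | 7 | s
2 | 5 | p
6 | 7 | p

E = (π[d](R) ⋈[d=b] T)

Per-node cardinality:
  R → 4
  π[d](R) → 4
  T → 6
  (π[d](R) ⋈[d=b] T) → 4

|E| = 4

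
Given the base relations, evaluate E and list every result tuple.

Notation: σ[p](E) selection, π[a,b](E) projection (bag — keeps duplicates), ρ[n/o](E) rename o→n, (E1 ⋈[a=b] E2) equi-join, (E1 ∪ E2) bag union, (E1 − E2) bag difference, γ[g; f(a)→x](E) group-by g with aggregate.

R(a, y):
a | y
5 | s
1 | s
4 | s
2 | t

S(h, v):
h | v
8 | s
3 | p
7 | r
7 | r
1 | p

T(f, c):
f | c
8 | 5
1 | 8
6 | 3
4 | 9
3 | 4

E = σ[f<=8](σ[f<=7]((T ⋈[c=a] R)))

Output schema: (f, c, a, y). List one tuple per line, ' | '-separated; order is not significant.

Stepwise |·|:
  T → 5
  R → 4
  (T ⋈[c=a] R) → 2
  σ[f<=7]((T ⋈[c=a] R)) → 1
  σ[f<=8](σ[f<=7]((T ⋈[c=a] R))) → 1

== RESULT ==
f | c | a | y
3 | 4 | 4 | s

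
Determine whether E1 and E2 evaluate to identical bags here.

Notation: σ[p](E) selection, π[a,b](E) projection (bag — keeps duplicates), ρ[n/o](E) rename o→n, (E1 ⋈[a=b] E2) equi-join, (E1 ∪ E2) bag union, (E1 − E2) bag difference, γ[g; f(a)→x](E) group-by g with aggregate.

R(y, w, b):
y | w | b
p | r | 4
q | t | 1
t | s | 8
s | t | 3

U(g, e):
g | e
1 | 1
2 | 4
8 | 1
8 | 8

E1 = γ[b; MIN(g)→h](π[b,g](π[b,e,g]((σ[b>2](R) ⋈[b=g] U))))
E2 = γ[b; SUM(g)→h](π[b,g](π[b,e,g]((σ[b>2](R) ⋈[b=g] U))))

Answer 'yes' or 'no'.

E1 subexpression sizes:
  R → 4
  σ[b>2](R) → 3
  U → 4
  (σ[b>2](R) ⋈[b=g] U) → 2
  π[b,e,g]((σ[b>2](R) ⋈[b=g] U)) → 2
  π[b,g](π[b,e,g]((σ[b>2](R) ⋈[b=g] U))) → 2
  γ[b; MIN(g)→h](π[b,g](π[b,e,g]((σ[b>2](R) ⋈[b=g] U)))) → 1
E2 subexpression sizes:
  R → 4
  σ[b>2](R) → 3
  U → 4
  (σ[b>2](R) ⋈[b=g] U) → 2
  π[b,e,g]((σ[b>2](R) ⋈[b=g] U)) → 2
  π[b,g](π[b,e,g]((σ[b>2](R) ⋈[b=g] U))) → 2
  γ[b; SUM(g)→h](π[b,g](π[b,e,g]((σ[b>2](R) ⋈[b=g] U)))) → 1

E1 result:
b | h
8 | 8
E2 result:
b | h
8 | 16
Witness: (8, 8) appears 1× in E1 but 0× in E2.

no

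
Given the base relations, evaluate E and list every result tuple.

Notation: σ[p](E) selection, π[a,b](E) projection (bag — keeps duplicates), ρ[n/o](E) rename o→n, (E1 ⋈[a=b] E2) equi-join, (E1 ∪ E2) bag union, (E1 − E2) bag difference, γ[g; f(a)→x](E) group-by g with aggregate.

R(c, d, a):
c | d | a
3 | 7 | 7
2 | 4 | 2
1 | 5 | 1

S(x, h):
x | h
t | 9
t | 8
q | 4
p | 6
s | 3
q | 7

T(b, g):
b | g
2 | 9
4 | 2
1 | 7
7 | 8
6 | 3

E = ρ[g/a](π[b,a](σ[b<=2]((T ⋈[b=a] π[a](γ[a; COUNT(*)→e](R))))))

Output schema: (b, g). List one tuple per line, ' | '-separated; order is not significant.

Subexpression sizes:
  T → 5
  R → 3
  γ[a; COUNT(*)→e](R) → 3
  π[a](γ[a; COUNT(*)→e](R)) → 3
  (T ⋈[b=a] π[a](γ[a; COUNT(*)→e](R))) → 3
  σ[b<=2]((T ⋈[b=a] π[a](γ[a; COUNT(*)→e](R)))) → 2
  π[b,a](σ[b<=2]((T ⋈[b=a] π[a](γ[a; COUNT(*)→e](R))))) → 2
  ρ[g/a](π[b,a](σ[b<=2]((T ⋈[b=a] π[a](γ[a; COUNT(*)→e](R)))))) → 2

== RESULT ==
b | g
1 | 1
2 | 2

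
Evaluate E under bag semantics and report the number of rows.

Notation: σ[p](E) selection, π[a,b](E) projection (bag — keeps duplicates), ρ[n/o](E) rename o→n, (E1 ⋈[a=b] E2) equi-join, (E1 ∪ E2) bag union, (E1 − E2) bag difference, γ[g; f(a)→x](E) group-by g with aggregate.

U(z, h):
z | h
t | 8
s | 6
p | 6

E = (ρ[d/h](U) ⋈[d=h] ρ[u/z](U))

Row counts bottom-up:
  U → 3
  ρ[d/h](U) → 3
  U → 3
  ρ[u/z](U) → 3
  (ρ[d/h](U) ⋈[d=h] ρ[u/z](U)) → 5

|E| = 5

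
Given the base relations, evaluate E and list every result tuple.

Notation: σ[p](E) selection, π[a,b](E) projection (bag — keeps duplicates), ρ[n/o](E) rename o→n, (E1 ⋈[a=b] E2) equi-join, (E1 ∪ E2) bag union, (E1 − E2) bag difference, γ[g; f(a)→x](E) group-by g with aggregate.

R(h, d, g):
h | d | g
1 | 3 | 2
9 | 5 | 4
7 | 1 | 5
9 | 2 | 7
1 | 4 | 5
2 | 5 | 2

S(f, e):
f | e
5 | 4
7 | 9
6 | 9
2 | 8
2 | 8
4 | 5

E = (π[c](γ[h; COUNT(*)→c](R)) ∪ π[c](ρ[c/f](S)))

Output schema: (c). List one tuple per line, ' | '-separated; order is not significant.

Subexpression sizes:
  R → 6
  γ[h; COUNT(*)→c](R) → 4
  π[c](γ[h; COUNT(*)→c](R)) → 4
  S → 6
  ρ[c/f](S) → 6
  π[c](ρ[c/f](S)) → 6
  (π[c](γ[h; COUNT(*)→c](R)) ∪ π[c](ρ[c/f](S))) → 10

== RESULT ==
c
1
1
2
2
2
2
4
5
6
7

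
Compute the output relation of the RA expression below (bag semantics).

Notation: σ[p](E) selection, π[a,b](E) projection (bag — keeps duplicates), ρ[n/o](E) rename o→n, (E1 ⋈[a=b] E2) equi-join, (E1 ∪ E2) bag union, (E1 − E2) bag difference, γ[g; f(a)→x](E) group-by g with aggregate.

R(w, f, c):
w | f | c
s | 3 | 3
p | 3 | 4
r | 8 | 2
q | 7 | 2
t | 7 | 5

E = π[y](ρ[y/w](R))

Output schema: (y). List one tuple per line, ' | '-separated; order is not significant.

Row counts bottom-up:
  R → 5
  ρ[y/w](R) → 5
  π[y](ρ[y/w](R)) → 5

== RESULT ==
y
p
q
r
s
t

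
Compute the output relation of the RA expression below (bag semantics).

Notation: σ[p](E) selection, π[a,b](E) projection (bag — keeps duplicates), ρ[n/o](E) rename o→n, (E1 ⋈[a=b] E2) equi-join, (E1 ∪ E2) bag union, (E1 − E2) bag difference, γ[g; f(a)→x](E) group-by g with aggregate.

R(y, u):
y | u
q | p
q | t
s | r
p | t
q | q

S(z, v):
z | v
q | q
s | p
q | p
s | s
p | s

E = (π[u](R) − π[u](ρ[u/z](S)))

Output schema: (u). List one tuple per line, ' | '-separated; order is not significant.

Stepwise |·|:
  R → 5
  π[u](R) → 5
  S → 5
  ρ[u/z](S) → 5
  π[u](ρ[u/z](S)) → 5
  (π[u](R) − π[u](ρ[u/z](S))) → 3

== RESULT ==
u
r
t
t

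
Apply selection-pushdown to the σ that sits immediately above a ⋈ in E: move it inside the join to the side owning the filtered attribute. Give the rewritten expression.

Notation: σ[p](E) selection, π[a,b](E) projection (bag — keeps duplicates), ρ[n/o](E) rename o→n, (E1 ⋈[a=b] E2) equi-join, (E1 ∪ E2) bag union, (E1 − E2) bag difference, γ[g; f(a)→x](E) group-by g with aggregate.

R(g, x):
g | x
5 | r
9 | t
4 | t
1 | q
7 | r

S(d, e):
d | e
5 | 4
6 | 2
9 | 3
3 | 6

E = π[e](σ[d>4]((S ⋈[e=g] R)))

σ filters on d, owned by the left side.
E' = π[e]((σ[d>4](S) ⋈[e=g] R))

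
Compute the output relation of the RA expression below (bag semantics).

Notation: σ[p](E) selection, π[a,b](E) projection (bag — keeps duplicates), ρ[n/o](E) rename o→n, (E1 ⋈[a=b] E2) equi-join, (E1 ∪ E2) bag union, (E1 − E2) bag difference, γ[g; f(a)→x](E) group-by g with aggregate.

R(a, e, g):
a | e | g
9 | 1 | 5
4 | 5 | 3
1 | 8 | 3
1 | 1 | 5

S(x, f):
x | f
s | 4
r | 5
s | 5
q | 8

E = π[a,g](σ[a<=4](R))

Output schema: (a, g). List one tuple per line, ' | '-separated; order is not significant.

Row counts bottom-up:
  R → 4
  σ[a<=4](R) → 3
  π[a,g](σ[a<=4](R)) → 3

== RESULT ==
a | g
1 | 3
1 | 5
4 | 3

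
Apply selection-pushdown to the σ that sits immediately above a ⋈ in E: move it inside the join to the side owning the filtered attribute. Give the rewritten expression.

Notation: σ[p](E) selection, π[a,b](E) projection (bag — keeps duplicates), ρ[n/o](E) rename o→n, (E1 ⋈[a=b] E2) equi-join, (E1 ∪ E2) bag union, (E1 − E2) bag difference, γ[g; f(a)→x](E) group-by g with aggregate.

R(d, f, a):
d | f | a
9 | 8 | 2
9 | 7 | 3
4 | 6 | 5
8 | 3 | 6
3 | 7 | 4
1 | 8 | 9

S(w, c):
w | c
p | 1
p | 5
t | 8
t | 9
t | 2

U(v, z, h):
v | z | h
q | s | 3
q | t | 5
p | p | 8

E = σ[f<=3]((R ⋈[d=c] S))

σ filters on f, owned by the left side.
E' = (σ[f<=3](R) ⋈[d=c] S)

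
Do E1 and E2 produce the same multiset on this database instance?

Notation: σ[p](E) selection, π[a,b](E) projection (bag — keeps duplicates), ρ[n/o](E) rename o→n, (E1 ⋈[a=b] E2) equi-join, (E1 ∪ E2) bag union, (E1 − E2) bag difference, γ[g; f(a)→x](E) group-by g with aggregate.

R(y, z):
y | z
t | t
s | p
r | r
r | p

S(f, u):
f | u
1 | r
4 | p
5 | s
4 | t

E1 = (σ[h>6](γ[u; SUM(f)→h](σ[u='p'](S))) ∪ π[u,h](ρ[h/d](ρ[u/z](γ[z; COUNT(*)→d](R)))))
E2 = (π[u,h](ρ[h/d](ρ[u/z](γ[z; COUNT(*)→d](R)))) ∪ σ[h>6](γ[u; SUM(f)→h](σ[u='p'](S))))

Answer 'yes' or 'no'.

E1 stepwise |·|:
  S → 4
  σ[u='p'](S) → 1
  γ[u; SUM(f)→h](σ[u='p'](S)) → 1
  σ[h>6](γ[u; SUM(f)→h](σ[u='p'](S))) → 0
  R → 4
  γ[z; COUNT(*)→d](R) → 3
  ρ[u/z](γ[z; COUNT(*)→d](R)) → 3
  ρ[h/d](ρ[u/z](γ[z; COUNT(*)→d](R))) → 3
  π[u,h](ρ[h/d](ρ[u/z](γ[z; COUNT(*)→d](R)))) → 3
  (σ[h>6](γ[u; SUM(f)→h](σ[u='p'](S))) ∪ π[u,h](ρ[h/d](ρ[u/z](γ[z; COUNT(*)→d](R))))) → 3
E2 stepwise |·|:
  R → 4
  γ[z; COUNT(*)→d](R) → 3
  ρ[u/z](γ[z; COUNT(*)→d](R)) → 3
  ρ[h/d](ρ[u/z](γ[z; COUNT(*)→d](R))) → 3
  π[u,h](ρ[h/d](ρ[u/z](γ[z; COUNT(*)→d](R)))) → 3
  S → 4
  σ[u='p'](S) → 1
  γ[u; SUM(f)→h](σ[u='p'](S)) → 1
  σ[h>6](γ[u; SUM(f)→h](σ[u='p'](S))) → 0
  (π[u,h](ρ[h/d](ρ[u/z](γ[z; COUNT(*)→d](R)))) ∪ σ[h>6](γ[u; SUM(f)→h](σ[u='p'](S)))) → 3

E1 and E2 produce the same multiset:
u | h
p | 2
r | 1
t | 1

yes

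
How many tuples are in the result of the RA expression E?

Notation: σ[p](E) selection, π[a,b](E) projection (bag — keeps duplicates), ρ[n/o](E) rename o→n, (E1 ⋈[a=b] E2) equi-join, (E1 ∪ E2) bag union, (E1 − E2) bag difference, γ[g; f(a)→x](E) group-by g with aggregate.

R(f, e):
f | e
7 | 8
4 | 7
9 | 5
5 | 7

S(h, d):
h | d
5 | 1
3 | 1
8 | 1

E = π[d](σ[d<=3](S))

Row counts bottom-up:
  S → 3
  σ[d<=3](S) → 3
  π[d](σ[d<=3](S)) → 3

|E| = 3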